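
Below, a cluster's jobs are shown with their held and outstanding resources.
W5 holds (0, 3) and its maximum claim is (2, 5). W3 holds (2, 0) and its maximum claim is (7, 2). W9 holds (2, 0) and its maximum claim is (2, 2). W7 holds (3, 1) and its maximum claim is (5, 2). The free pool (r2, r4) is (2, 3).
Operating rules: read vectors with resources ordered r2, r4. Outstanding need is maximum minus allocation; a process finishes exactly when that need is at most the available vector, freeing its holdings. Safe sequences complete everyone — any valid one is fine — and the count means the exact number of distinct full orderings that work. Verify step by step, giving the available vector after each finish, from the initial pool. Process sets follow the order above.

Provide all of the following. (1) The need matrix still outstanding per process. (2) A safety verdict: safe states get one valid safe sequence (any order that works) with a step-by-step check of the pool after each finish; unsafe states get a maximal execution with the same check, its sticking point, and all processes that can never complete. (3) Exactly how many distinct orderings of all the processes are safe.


(1) Remaining need (order r2, r4):
  W5: (2, 2)
  W3: (5, 2)
  W9: (0, 2)
  W7: (2, 1)
(2) The state is SAFE; one workable sequence: W9, W7, W5, W3.
Key observation: the order never hits an exact fit; W9 is the first step at the minimum slack of 1 on its requested resources ((0, 2), (2, 3) free).
Step-by-step check:
  pool = (2, 3)
  W9 needs (0, 2) <= (2, 3) -> finishes; pool += (2, 0) = (4, 3)
  W7 needs (2, 1) <= (4, 3) -> finishes; pool += (3, 1) = (7, 4)
  W5 needs (2, 2) <= (7, 4) -> finishes; pool += (0, 3) = (7, 7)
  W3 needs (5, 2) <= (7, 7) -> finishes; pool += (2, 0) = (9, 7)
(3) Exactly 12 of the possible complete orderings are safe sequences.


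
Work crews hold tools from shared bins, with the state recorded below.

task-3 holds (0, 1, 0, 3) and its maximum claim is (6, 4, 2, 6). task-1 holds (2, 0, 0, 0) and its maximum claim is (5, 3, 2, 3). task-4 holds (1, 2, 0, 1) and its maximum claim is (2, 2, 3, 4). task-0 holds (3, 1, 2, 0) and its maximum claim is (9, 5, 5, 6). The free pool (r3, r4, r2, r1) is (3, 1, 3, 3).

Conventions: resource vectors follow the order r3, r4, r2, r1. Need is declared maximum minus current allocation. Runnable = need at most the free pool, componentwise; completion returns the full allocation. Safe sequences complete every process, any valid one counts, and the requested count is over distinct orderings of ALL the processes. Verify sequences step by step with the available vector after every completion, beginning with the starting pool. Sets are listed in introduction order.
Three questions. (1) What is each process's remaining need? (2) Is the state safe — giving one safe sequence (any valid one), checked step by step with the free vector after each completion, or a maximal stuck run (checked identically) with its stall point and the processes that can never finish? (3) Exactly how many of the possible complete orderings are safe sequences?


(1) Remaining need (order r3, r4, r2, r1):
  task-3: (6, 3, 2, 3)
  task-1: (3, 3, 2, 3)
  task-4: (1, 0, 3, 3)
  task-0: (6, 4, 3, 6)
(2) SAFE — a valid safe sequence is task-4, task-1, task-3, task-0.
Key observation: reading the order forward, task-4 is the first process whose need (1, 0, 3, 3) meets the free pool (3, 1, 3, 3) exactly on a resource it requests.
Verifying each step:
  pool = (3, 1, 3, 3)
  task-4 needs (1, 0, 3, 3) <= (3, 1, 3, 3) -> finishes; pool += (1, 2, 0, 1) = (4, 3, 3, 4)
  task-1 needs (3, 3, 2, 3) <= (4, 3, 3, 4) -> finishes; pool += (2, 0, 0, 0) = (6, 3, 3, 4)
  task-3 needs (6, 3, 2, 3) <= (6, 3, 3, 4) -> finishes; pool += (0, 1, 0, 3) = (6, 4, 3, 7)
  task-0 needs (6, 4, 3, 6) <= (6, 4, 3, 7) -> finishes; pool += (3, 1, 2, 0) = (9, 5, 5, 7)
(3) Precisely 1 of the possible complete orderings is a safe sequence.


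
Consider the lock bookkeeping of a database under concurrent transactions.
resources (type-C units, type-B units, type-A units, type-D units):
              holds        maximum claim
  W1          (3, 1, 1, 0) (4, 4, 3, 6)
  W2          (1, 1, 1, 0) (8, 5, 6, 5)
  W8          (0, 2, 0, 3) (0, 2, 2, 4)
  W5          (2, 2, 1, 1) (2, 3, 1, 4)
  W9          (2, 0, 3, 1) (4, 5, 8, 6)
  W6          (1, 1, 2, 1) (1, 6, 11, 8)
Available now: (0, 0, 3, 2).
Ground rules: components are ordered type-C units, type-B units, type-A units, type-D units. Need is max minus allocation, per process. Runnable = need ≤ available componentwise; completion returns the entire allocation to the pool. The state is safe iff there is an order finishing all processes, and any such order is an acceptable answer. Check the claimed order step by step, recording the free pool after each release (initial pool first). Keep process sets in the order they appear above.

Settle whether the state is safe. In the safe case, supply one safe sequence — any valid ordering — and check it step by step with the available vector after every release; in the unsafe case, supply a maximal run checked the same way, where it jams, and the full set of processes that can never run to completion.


SAFE — a valid safe sequence is W8, W5, W1, W9, W2, W6.
Key observation: the order's first zero-slack moment is W1 ((1, 3, 2, 6) needed, (2, 4, 4, 6) free — a requested resource with nothing to spare).
Verifying each step:
  pool = (0, 0, 3, 2)
  W8 needs (0, 0, 2, 1) <= (0, 0, 3, 2) -> finishes; pool += (0, 2, 0, 3) = (0, 2, 3, 5)
  W5 needs (0, 1, 0, 3) <= (0, 2, 3, 5) -> finishes; pool += (2, 2, 1, 1) = (2, 4, 4, 6)
  W1 needs (1, 3, 2, 6) <= (2, 4, 4, 6) -> finishes; pool += (3, 1, 1, 0) = (5, 5, 5, 6)
  W9 needs (2, 5, 5, 5) <= (5, 5, 5, 6) -> finishes; pool += (2, 0, 3, 1) = (7, 5, 8, 7)
  W2 needs (7, 4, 5, 5) <= (7, 5, 8, 7) -> finishes; pool += (1, 1, 1, 0) = (8, 6, 9, 7)
  W6 needs (0, 5, 9, 7) <= (8, 6, 9, 7) -> finishes; pool += (1, 1, 2, 1) = (9, 7, 11, 8)


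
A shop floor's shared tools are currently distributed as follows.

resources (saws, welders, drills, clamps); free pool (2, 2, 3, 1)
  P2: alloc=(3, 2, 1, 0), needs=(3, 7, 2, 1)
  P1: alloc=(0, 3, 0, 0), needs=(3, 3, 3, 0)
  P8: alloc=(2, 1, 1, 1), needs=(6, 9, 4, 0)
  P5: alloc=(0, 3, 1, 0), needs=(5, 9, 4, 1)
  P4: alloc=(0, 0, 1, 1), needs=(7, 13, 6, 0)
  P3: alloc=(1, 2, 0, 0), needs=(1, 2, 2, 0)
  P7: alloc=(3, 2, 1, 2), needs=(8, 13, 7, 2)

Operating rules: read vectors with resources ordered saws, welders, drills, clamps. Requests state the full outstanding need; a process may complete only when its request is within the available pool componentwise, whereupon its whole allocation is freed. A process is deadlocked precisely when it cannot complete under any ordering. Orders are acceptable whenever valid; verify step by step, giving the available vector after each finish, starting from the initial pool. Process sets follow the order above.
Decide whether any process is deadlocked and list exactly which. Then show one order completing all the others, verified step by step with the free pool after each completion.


Nothing here is deadlocked.
Key observation: no deadlock: P3 fits now, and the freed resources carry the rest through.
The rest can finish in the order P3, P1, P2, P5, P8, P4, P7. Check, step by step:
  pool = (2, 2, 3, 1)
  run P3 (needs (1, 2, 2, 0), free (2, 2, 3, 1)); after release of (1, 2, 0, 0) the pool is (3, 4, 3, 1)
  run P1 (needs (3, 3, 3, 0), free (3, 4, 3, 1)); after release of (0, 3, 0, 0) the pool is (3, 7, 3, 1)
  run P2 (needs (3, 7, 2, 1), free (3, 7, 3, 1)); after release of (3, 2, 1, 0) the pool is (6, 9, 4, 1)
  run P5 (needs (5, 9, 4, 1), free (6, 9, 4, 1)); after release of (0, 3, 1, 0) the pool is (6, 12, 5, 1)
  run P8 (needs (6, 9, 4, 0), free (6, 12, 5, 1)); after release of (2, 1, 1, 1) the pool is (8, 13, 6, 2)
  run P4 (needs (7, 13, 6, 0), free (8, 13, 6, 2)); after release of (0, 0, 1, 1) the pool is (8, 13, 7, 3)
  run P7 (needs (8, 13, 7, 2), free (8, 13, 7, 3)); after release of (3, 2, 1, 2) the pool is (11, 15, 8, 5)


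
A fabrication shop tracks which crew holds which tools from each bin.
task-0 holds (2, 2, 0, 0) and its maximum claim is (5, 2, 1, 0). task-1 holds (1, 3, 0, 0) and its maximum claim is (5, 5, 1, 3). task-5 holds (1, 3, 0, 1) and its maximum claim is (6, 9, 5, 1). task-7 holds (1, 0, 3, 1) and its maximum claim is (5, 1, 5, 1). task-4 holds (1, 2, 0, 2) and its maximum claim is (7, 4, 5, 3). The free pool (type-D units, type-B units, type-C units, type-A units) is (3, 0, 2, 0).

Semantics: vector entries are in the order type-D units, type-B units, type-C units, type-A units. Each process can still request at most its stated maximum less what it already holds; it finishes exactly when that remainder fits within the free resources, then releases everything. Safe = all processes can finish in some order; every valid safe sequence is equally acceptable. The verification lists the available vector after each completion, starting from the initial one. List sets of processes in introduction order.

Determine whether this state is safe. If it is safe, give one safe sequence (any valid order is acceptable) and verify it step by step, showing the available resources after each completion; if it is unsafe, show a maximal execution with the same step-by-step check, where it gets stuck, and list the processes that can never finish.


SAFE — a valid safe sequence is task-0, task-7, task-4, task-1, task-5.
Key observation: at task-0 the run first touches a limit — (3, 0, 1, 0) against (3, 0, 2, 0), exact on a resource it actually requests.
Walking it through:
  pool = (3, 0, 2, 0)
  run task-0 (needs (3, 0, 1, 0), free (3, 0, 2, 0)); after release of (2, 2, 0, 0) the pool is (5, 2, 2, 0)
  run task-7 (needs (4, 1, 2, 0), free (5, 2, 2, 0)); after release of (1, 0, 3, 1) the pool is (6, 2, 5, 1)
  run task-4 (needs (6, 2, 5, 1), free (6, 2, 5, 1)); after release of (1, 2, 0, 2) the pool is (7, 4, 5, 3)
  run task-1 (needs (4, 2, 1, 3), free (7, 4, 5, 3)); after release of (1, 3, 0, 0) the pool is (8, 7, 5, 3)
  run task-5 (needs (5, 6, 5, 0), free (8, 7, 5, 3)); after release of (1, 3, 0, 1) the pool is (9, 10, 5, 4)


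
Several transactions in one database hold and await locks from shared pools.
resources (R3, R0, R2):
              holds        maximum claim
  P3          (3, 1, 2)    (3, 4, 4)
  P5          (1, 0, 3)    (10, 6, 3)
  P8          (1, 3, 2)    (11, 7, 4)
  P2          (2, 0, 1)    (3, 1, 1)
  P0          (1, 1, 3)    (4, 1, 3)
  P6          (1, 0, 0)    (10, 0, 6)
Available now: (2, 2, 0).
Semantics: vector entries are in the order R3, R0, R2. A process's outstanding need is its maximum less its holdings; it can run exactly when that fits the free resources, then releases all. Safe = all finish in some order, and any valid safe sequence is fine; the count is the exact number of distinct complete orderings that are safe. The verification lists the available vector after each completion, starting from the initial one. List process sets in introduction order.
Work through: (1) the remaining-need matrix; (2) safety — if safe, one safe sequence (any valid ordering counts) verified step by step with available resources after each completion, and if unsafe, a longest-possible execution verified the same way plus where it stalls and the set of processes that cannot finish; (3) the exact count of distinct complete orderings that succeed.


(1) Outstanding need per process (order R3, R0, R2):
  P3: (0, 3, 2)
  P5: (9, 6, 0)
  P8: (10, 4, 2)
  P2: (1, 1, 0)
  P0: (3, 0, 0)
  P6: (9, 0, 6)
(2) UNSAFE — no complete ordering exists.
Key observation: even finishing P2, P0, P3 leaves just (8, 4, 6) free — too little R3 for any of the remaining processes.
Going as far as possible: P2, P0, P3; after that, nothing fits. Verifying each step:
  pool = (2, 2, 0)
  P2: need (1, 1, 0) fits (2, 2, 0); releases (2, 0, 1), pool now (4, 2, 1)
  P0: need (3, 0, 0) fits (4, 2, 1); releases (1, 1, 3), pool now (5, 3, 4)
  P3: need (0, 3, 2) fits (5, 3, 4); releases (3, 1, 2), pool now (8, 4, 6)
  P5 still needs (9, 6, 0) but only (8, 4, 6) is free — short on R3 and R0
  P8 still needs (10, 4, 2) but only (8, 4, 6) is free — short on R3
  P6 still needs (9, 0, 6) but only (8, 4, 6) is free — short on R3
Processes that can never finish: P5, P8 and P6.
(3) Precisely 0 of the possible complete orderings are safe sequences.


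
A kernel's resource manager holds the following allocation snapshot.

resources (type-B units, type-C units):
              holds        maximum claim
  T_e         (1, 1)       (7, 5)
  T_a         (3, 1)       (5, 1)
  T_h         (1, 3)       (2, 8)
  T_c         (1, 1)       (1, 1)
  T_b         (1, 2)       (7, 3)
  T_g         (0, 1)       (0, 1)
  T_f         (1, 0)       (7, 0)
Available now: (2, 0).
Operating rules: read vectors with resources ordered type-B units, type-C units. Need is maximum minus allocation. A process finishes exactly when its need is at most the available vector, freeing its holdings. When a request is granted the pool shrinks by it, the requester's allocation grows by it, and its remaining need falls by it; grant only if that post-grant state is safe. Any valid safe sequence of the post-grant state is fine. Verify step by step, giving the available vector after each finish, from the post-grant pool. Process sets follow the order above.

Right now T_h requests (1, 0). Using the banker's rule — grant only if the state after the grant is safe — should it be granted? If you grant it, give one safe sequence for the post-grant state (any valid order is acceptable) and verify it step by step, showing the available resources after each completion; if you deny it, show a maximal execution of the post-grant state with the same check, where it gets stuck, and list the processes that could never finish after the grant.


DENY: after the grant no complete ordering would exist.
Key observation: after T_c, T_a, T_g the pool peaks at (5, 3), and each blocked process is short somewhere: T_e on type-B units, type-C units; T_h on type-C units; T_b on type-B units; T_f on type-B units.
Pretend the grant happened; the run T_c, T_a, T_g goes as far as possible. Check, step by step:
  pool = (1, 0)
  run T_c (needs (0, 0), free (1, 0)); after release of (1, 1) the pool is (2, 1)
  run T_a (needs (2, 0), free (2, 1)); after release of (3, 1) the pool is (5, 2)
  run T_g (needs (0, 0), free (5, 2)); after release of (0, 1) the pool is (5, 3)
  T_e cannot run: need (6, 4) vs free (5, 3) (insufficient type-B units and type-C units)
  T_h cannot run: need (0, 5) vs free (5, 3) (insufficient type-C units)
  T_b cannot run: need (6, 1) vs free (5, 3) (insufficient type-B units)
  T_f cannot run: need (6, 0) vs free (5, 3) (insufficient type-B units)
Had the request been granted, T_e, T_h, T_b and T_f could never finish.


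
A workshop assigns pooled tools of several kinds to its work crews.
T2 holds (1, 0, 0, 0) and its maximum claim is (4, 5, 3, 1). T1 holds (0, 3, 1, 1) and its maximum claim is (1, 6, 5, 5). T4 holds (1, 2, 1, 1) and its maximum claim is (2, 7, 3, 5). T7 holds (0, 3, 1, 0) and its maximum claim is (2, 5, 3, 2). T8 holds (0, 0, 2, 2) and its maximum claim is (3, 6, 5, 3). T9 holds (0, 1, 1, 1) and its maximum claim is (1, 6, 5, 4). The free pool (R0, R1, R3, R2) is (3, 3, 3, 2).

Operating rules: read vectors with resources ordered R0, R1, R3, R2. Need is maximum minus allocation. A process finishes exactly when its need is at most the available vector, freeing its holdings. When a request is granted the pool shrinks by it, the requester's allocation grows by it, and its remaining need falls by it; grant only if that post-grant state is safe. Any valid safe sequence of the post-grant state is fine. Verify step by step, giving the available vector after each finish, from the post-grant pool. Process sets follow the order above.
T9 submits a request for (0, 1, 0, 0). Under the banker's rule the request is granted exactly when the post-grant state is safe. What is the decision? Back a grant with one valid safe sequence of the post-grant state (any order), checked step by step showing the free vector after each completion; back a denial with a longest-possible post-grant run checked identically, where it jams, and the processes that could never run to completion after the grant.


DENY. Granting would leave the state unsafe.
Key observation: after T7, T2 the pool peaks at (4, 5, 4, 2), and each blocked process is short somewhere: T1 on R2; T4 on R2; T8 on R1; T9 on R2.
After a pretend grant, a maximal execution: T7, T2 — then nothing else fits. Step-by-step check:
  pool = (3, 2, 3, 2)
  T7: need (2, 2, 2, 2) fits (3, 2, 3, 2); releases (0, 3, 1, 0), pool now (3, 5, 4, 2)
  T2: need (3, 5, 3, 1) fits (3, 5, 4, 2); releases (1, 0, 0, 0), pool now (4, 5, 4, 2)
  blocked: T1 wants (1, 3, 4, 4), pool (4, 5, 4, 2) — not enough R2
  blocked: T4 wants (1, 5, 2, 4), pool (4, 5, 4, 2) — not enough R2
  blocked: T8 wants (3, 6, 3, 1), pool (4, 5, 4, 2) — not enough R1
  blocked: T9 wants (1, 4, 4, 3), pool (4, 5, 4, 2) — not enough R2
Post-grant, the permanently blocked set is T1, T4, T8 and T9.


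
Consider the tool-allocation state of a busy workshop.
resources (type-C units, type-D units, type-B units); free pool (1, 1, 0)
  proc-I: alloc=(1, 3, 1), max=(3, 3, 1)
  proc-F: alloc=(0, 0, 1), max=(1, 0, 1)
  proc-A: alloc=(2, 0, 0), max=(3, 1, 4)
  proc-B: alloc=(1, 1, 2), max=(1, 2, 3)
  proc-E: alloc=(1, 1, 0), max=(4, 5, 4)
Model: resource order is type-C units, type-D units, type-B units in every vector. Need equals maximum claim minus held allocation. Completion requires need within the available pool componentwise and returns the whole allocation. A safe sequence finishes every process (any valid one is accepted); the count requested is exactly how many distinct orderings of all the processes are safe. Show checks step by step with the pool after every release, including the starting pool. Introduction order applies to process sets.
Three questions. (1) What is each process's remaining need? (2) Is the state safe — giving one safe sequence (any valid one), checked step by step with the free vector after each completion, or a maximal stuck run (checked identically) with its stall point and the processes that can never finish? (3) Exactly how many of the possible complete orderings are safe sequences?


(1) Need matrix, components ordered type-C units, type-D units, type-B units:
  proc-I: (2, 0, 0)
  proc-F: (1, 0, 0)
  proc-A: (1, 1, 4)
  proc-B: (0, 1, 1)
  proc-E: (3, 4, 4)
(2) SAFE, for example via the order proc-F, proc-B, proc-I, proc-A, proc-E.
Key observation: proc-F marks the first exact bind of the order: its need (1, 0, 0) fits the free (1, 1, 0) with zero slack on a requested resource.
Walking it through:
  pool = (1, 1, 0)
  proc-F needs (1, 0, 0) <= (1, 1, 0) -> finishes; pool += (0, 0, 1) = (1, 1, 1)
  proc-B needs (0, 1, 1) <= (1, 1, 1) -> finishes; pool += (1, 1, 2) = (2, 2, 3)
  proc-I needs (2, 0, 0) <= (2, 2, 3) -> finishes; pool += (1, 3, 1) = (3, 5, 4)
  proc-A needs (1, 1, 4) <= (3, 5, 4) -> finishes; pool += (2, 0, 0) = (5, 5, 4)
  proc-E needs (3, 4, 4) <= (5, 5, 4) -> finishes; pool += (1, 1, 0) = (6, 6, 4)
(3) Exactly 2 of the possible complete orderings are safe sequences.


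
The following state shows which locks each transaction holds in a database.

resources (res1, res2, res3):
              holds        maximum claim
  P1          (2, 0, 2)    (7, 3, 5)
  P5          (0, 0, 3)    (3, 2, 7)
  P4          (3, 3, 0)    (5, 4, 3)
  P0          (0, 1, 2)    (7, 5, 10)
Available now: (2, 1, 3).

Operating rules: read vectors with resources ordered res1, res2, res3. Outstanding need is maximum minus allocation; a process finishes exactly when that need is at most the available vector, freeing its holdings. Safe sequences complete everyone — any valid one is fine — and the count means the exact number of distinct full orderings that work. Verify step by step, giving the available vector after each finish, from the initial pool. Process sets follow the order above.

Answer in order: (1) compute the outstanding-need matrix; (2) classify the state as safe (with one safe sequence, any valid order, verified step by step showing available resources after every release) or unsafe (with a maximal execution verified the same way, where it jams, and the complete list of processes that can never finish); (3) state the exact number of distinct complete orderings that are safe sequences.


(1) Need matrix, components ordered res1, res2, res3:
  P1: (5, 3, 3)
  P5: (3, 2, 4)
  P4: (2, 1, 3)
  P0: (7, 4, 8)
(2) SAFE — a valid safe sequence is P4, P1, P5, P0.
Key observation: at P4 the run first touches a limit — (2, 1, 3) against (2, 1, 3), exact on a resource it actually requests.
Step-by-step check:
  pool = (2, 1, 3)
  P4: need (2, 1, 3) fits (2, 1, 3); releases (3, 3, 0), pool now (5, 4, 3)
  P1: need (5, 3, 3) fits (5, 4, 3); releases (2, 0, 2), pool now (7, 4, 5)
  P5: need (3, 2, 4) fits (7, 4, 5); releases (0, 0, 3), pool now (7, 4, 8)
  P0: need (7, 4, 8) fits (7, 4, 8); releases (0, 1, 2), pool now (7, 5, 10)
(3) The exact count: 1 of the possible complete orderings is a safe sequence.


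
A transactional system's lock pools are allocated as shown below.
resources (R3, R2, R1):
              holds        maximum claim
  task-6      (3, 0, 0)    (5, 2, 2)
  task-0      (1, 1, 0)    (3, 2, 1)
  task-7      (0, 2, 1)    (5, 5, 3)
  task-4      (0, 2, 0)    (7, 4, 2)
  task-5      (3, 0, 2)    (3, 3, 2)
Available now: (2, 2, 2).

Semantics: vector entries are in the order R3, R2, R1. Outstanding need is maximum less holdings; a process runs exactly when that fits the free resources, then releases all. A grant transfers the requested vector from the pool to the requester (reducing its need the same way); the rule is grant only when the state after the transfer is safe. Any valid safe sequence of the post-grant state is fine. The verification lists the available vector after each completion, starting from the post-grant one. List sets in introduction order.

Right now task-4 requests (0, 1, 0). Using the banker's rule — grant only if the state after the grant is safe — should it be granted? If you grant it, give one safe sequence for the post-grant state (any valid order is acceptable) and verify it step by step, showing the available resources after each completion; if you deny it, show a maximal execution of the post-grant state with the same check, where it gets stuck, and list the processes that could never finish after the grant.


DENY. Granting would leave the state unsafe.
Key observation: after task-0, task-6 the pool peaks at (6, 2, 2), and each blocked process is short somewhere: task-7 on R2; task-4 on R3; task-5 on R2.
Pretend the grant happened; the run task-0, task-6 goes as far as possible. Step-by-step check:
  pool = (2, 1, 2)
  task-0: need (2, 1, 1) fits (2, 1, 2); releases (1, 1, 0), pool now (3, 2, 2)
  task-6: need (2, 2, 2) fits (3, 2, 2); releases (3, 0, 0), pool now (6, 2, 2)
  blocked: task-7 wants (5, 3, 2), pool (6, 2, 2) — not enough R2
  blocked: task-4 wants (7, 1, 2), pool (6, 2, 2) — not enough R3
  blocked: task-5 wants (0, 3, 0), pool (6, 2, 2) — not enough R2
Post-grant, the permanently blocked set is task-7, task-4 and task-5.


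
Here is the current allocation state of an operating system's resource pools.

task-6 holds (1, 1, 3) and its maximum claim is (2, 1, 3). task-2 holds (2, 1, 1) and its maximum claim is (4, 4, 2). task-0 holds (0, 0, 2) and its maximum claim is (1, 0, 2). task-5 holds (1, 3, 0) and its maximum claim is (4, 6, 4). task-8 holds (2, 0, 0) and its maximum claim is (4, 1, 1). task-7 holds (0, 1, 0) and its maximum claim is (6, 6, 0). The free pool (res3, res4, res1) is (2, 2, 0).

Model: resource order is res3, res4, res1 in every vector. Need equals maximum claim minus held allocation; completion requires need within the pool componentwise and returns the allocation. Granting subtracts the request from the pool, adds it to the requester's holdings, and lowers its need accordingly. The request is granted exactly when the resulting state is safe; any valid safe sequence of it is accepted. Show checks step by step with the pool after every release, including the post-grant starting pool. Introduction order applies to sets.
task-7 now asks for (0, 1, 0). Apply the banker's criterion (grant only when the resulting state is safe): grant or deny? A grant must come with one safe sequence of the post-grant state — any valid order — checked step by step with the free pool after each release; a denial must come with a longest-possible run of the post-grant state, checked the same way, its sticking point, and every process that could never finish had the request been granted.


DENY: after the grant no complete ordering would exist.
Key observation: even finishing task-6, task-0, task-8 leaves just (5, 2, 5) free — too little res4 for any of the remaining processes.
On the post-grant state, task-6, task-0, task-8 is a maximal run — nothing extends it. Walking it through:
  pool = (2, 1, 0)
  task-6: need (1, 0, 0) fits (2, 1, 0); releases (1, 1, 3), pool now (3, 2, 3)
  task-0: need (1, 0, 0) fits (3, 2, 3); releases (0, 0, 2), pool now (3, 2, 5)
  task-8: need (2, 1, 1) fits (3, 2, 5); releases (2, 0, 0), pool now (5, 2, 5)
  blocked: task-2 wants (2, 3, 1), pool (5, 2, 5) — not enough res4
  blocked: task-5 wants (3, 3, 4), pool (5, 2, 5) — not enough res4
  blocked: task-7 wants (6, 4, 0), pool (5, 2, 5) — not enough res3 and res4
Processes that could never finish after the grant: task-2, task-5 and task-7.


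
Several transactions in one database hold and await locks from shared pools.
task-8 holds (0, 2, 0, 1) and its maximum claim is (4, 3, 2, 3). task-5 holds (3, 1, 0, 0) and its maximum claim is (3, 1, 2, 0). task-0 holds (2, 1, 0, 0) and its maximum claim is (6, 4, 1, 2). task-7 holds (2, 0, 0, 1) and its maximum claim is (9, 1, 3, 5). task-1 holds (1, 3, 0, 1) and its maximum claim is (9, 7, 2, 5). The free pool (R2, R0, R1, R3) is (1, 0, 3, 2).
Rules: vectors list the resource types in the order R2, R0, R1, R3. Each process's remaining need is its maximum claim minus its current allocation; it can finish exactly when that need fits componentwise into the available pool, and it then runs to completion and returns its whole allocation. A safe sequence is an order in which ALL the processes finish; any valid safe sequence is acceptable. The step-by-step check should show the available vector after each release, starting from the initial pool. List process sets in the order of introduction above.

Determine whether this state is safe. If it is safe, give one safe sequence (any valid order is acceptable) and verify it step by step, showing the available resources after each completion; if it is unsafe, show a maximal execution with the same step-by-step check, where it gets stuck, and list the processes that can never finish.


The state is UNSAFE.
Key observation: once task-5, task-8, task-0 finish, the pool peaks at (6, 4, 3, 3) — and every remaining process still needs more R2 than that.
Going as far as possible: task-5, task-8, task-0; after that, nothing fits. Check, step by step:
  pool = (1, 0, 3, 2)
  task-5 needs (0, 0, 2, 0) <= (1, 0, 3, 2) -> finishes; pool += (3, 1, 0, 0) = (4, 1, 3, 2)
  task-8 needs (4, 1, 2, 2) <= (4, 1, 3, 2) -> finishes; pool += (0, 2, 0, 1) = (4, 3, 3, 3)
  task-0 needs (4, 3, 1, 2) <= (4, 3, 3, 3) -> finishes; pool += (2, 1, 0, 0) = (6, 4, 3, 3)
  task-7 still needs (7, 1, 3, 4) but only (6, 4, 3, 3) is free — short on R2 and R3
  task-1 still needs (8, 4, 2, 4) but only (6, 4, 3, 3) is free — short on R2 and R3
Processes that can never finish: task-7 and task-1.


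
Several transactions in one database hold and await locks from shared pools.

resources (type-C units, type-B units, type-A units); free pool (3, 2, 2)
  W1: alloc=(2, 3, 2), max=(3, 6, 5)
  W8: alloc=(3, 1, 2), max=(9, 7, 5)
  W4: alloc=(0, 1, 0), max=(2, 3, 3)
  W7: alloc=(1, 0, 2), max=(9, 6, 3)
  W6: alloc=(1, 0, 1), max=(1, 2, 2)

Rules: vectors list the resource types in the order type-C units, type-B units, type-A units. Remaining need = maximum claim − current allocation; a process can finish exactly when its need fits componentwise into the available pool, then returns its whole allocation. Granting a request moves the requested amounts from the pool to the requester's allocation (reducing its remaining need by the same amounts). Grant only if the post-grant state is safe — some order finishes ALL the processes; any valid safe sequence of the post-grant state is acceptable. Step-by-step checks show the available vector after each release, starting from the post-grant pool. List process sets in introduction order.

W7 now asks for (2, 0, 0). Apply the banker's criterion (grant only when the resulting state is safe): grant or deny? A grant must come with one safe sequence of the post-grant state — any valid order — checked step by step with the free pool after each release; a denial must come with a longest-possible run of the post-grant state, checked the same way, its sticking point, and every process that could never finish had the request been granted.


DENY: after the grant no complete ordering would exist.
Key observation: even finishing W6, W4, W1 leaves just (4, 6, 5) free — too little type-C units for any of the remaining processes.
Pretend the grant happened; the run W6, W4, W1 goes as far as possible. Verifying each step:
  pool = (1, 2, 2)
  W6: need (0, 2, 1) fits (1, 2, 2); releases (1, 0, 1), pool now (2, 2, 3)
  W4: need (2, 2, 3) fits (2, 2, 3); releases (0, 1, 0), pool now (2, 3, 3)
  W1: need (1, 3, 3) fits (2, 3, 3); releases (2, 3, 2), pool now (4, 6, 5)
  blocked: W8 wants (6, 6, 3), pool (4, 6, 5) — not enough type-C units
  blocked: W7 wants (6, 6, 1), pool (4, 6, 5) — not enough type-C units
Post-grant, the permanently blocked set is W8 and W7.


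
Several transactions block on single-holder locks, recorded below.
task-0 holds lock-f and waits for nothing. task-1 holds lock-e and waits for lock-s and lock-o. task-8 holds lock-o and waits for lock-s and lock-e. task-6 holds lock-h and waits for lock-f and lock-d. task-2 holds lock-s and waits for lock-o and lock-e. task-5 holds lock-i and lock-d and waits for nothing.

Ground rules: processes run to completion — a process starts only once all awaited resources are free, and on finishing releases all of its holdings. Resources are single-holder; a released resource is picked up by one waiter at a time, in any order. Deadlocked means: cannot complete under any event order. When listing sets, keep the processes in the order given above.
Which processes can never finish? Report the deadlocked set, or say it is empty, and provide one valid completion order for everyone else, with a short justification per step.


The deadlocked set is task-1, task-8 and task-2.
Key observation: the wait chain closes on itself along task-1 -> task-8 -> task-1; task-2 is caught in further circular waits.
One completion order for the rest: task-5, task-0, task-6.
Step-by-step check:
  task-5: no waits; runs immediately, freeing lock-i and lock-d
  task-0: no waits; runs immediately, freeing lock-f
  task-6: everything it awaited (lock-f and lock-d) is free; runs, freeing lock-h


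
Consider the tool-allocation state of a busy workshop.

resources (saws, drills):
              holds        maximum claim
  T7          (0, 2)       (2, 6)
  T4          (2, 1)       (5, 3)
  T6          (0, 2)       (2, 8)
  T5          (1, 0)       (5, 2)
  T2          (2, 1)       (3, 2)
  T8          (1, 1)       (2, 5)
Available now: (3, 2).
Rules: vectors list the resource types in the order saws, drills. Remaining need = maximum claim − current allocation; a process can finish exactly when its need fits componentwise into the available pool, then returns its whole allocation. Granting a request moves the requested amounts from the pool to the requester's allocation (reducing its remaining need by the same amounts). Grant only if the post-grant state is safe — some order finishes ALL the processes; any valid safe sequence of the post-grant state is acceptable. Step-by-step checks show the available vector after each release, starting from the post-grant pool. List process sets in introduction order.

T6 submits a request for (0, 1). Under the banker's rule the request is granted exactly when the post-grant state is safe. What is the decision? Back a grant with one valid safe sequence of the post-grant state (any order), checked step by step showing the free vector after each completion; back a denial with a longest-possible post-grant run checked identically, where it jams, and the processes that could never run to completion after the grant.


DENY. Granting would leave the state unsafe.
Key observation: the pool after T2, T5, T4 is (8, 3); every surviving request exceeds it in drills, so progress ends there.
On the post-grant state, T2, T5, T4 is a maximal run — nothing extends it. Step-by-step check:
  pool = (3, 1)
  T2: need (1, 1) fits (3, 1); releases (2, 1), pool now (5, 2)
  T5: need (4, 2) fits (5, 2); releases (1, 0), pool now (6, 2)
  T4: need (3, 2) fits (6, 2); releases (2, 1), pool now (8, 3)
  T7 still needs (2, 4) but only (8, 3) is free — short on drills
  T6 still needs (2, 5) but only (8, 3) is free — short on drills
  T8 still needs (1, 4) but only (8, 3) is free — short on drills
Post-grant, the permanently blocked set is T7, T6 and T8.


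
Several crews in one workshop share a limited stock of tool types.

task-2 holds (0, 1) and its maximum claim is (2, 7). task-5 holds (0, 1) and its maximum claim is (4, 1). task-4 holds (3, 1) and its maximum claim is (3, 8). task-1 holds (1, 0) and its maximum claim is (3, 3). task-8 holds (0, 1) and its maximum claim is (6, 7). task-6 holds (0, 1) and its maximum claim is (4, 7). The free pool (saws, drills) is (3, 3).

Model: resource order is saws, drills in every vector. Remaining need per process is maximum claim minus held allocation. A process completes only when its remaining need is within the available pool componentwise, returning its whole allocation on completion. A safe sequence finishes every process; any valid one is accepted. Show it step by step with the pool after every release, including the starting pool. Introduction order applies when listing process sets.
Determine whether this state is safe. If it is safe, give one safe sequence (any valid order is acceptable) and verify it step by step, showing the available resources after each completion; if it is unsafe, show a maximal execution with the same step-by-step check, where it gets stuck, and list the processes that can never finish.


UNSAFE — no complete ordering exists.
Key observation: even finishing task-1, task-5 leaves just (4, 4) free — too little drills for any of the remaining processes.
The run task-1, task-5 cannot be extended any further. Verifying each step:
  pool = (3, 3)
  task-1: need (2, 3) fits (3, 3); releases (1, 0), pool now (4, 3)
  task-5: need (4, 0) fits (4, 3); releases (0, 1), pool now (4, 4)
  task-2 still needs (2, 6) but only (4, 4) is free — short on drills
  task-4 still needs (0, 7) but only (4, 4) is free — short on drills
  task-8 still needs (6, 6) but only (4, 4) is free — short on saws and drills
  task-6 still needs (4, 6) but only (4, 4) is free — short on drills
Processes that can never finish: task-2, task-4, task-8 and task-6.


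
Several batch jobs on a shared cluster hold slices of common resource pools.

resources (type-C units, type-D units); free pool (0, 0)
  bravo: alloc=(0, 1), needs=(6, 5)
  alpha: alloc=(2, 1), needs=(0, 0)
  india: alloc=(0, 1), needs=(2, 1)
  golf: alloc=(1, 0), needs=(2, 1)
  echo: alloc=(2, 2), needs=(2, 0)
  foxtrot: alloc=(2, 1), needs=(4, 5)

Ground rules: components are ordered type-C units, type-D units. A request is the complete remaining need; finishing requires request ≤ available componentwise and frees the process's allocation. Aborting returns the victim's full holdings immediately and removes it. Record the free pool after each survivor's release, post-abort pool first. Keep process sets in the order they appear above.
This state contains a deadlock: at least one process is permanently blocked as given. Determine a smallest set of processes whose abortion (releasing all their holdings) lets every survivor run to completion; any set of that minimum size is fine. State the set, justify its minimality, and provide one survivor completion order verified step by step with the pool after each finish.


Abort bravo.
Key observation: foxtrot could never have finished before the abort; with (0, 1) returned by bravo, it fits at step 5.
Why nothing smaller works: aborting no one leaves the state deadlocked as given.
Survivors finish in the order: alpha, echo, india, golf, foxtrot. Verifying each step (pool after the aborts first):
  pool = (0, 1)
  alpha: need (0, 0) fits (0, 1); releases (2, 1), pool now (2, 2)
  echo: need (2, 0) fits (2, 2); releases (2, 2), pool now (4, 4)
  india: need (2, 1) fits (4, 4); releases (0, 1), pool now (4, 5)
  golf: need (2, 1) fits (4, 5); releases (1, 0), pool now (5, 5)
  foxtrot: need (4, 5) fits (5, 5); releases (2, 1), pool now (7, 6)


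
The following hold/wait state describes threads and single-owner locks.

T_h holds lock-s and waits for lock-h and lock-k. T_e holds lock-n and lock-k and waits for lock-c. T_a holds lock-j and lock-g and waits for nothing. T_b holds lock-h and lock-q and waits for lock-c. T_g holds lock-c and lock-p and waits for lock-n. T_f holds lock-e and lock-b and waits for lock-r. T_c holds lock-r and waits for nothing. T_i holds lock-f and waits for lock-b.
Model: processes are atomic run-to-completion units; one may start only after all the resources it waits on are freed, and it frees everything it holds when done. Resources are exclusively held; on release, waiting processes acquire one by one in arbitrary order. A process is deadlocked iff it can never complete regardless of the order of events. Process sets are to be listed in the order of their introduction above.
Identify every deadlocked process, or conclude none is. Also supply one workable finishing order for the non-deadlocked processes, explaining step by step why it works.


The deadlocked set is T_h, T_e, T_b and T_g.
Key observation: nobody on the ring T_e -> T_g -> T_e can start until another member finishes, which never happens; T_h and T_b wait into the deadlock from upstream.
The rest can finish in the order T_c, T_f, T_a, T_i.
Verifying each step:
  T_c: no waits; runs immediately, freeing lock-r
  T_f waits on lock-r — all released -> runs and releases lock-e and lock-b
  T_a: no waits; runs immediately, freeing lock-j and lock-g
  T_i waits on lock-b — all released -> runs and releases lock-f


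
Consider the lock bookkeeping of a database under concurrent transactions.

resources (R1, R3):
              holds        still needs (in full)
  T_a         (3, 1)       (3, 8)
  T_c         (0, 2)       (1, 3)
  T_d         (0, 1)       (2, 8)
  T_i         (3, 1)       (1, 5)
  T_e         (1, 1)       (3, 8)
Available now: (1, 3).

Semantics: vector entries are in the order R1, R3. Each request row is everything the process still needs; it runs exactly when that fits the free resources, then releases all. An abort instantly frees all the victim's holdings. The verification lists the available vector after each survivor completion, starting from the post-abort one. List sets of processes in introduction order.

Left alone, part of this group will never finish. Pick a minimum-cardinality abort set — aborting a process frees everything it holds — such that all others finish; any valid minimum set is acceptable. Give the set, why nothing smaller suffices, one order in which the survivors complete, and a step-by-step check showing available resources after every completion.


The answer: abort T_d and T_e.
Key observation: no ordering could ever have run T_a before the abort of T_d and T_e; with (1, 2) back in the pool it fits at step 3.
Minimality, checking each single-abort alternative: T_a alone leaves T_d blocked (short on R3); T_c alone leaves T_a blocked (short on R3); T_d alone leaves T_a blocked (short on R3); T_i alone leaves T_a blocked (short on R3); T_e alone leaves T_a blocked (short on R3).
One survivor order: T_i, T_c, T_a. Verifying each step (post-abort pool first):
  pool = (2, 5)
  run T_i (needs (1, 5), free (2, 5)); after release of (3, 1) the pool is (5, 6)
  run T_c (needs (1, 3), free (5, 6)); after release of (0, 2) the pool is (5, 8)
  run T_a (needs (3, 8), free (5, 8)); after release of (3, 1) the pool is (8, 9)
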